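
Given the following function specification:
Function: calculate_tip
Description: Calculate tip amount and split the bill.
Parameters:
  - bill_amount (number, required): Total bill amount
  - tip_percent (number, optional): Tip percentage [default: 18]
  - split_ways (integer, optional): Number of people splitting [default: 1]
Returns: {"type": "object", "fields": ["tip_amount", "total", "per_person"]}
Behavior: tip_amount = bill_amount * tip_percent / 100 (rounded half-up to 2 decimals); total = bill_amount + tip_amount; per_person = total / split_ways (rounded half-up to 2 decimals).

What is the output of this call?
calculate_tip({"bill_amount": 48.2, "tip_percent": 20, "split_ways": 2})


tip_amount = 48.2 * 20/100 = 9.64 -> 9.64
total = 48.2 + 9.64 = 57.84
per_person = 57.84 / 2 = 28.92 -> 28.92
Output:
{"tip_amount": 9.64, "total": 57.84, "per_person": 28.92}


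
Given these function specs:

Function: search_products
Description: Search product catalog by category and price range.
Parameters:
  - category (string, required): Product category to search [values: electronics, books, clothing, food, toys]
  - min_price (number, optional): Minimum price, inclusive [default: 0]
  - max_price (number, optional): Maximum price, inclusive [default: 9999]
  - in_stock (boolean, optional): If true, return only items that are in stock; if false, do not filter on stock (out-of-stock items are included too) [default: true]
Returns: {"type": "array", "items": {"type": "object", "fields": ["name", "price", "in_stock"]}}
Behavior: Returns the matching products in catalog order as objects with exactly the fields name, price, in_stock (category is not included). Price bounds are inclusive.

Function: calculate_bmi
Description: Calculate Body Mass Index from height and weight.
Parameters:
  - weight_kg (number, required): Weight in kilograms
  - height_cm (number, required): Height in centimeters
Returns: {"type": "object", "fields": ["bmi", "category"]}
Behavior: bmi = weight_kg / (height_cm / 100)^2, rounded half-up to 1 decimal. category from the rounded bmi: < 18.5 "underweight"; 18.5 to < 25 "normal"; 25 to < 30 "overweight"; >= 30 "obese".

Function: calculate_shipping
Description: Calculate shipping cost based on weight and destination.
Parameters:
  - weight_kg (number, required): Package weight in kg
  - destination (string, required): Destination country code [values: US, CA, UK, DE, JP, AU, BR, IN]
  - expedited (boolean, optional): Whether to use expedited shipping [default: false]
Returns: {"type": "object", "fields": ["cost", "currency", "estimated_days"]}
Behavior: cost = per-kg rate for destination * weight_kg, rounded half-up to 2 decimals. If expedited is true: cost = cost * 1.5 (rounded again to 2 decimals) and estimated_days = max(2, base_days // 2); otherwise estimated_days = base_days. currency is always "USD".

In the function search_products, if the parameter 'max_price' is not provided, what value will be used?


The search_products spec declares:
  - max_price (number, optional): Maximum price, inclusive [default: 9999]
Default:
9999


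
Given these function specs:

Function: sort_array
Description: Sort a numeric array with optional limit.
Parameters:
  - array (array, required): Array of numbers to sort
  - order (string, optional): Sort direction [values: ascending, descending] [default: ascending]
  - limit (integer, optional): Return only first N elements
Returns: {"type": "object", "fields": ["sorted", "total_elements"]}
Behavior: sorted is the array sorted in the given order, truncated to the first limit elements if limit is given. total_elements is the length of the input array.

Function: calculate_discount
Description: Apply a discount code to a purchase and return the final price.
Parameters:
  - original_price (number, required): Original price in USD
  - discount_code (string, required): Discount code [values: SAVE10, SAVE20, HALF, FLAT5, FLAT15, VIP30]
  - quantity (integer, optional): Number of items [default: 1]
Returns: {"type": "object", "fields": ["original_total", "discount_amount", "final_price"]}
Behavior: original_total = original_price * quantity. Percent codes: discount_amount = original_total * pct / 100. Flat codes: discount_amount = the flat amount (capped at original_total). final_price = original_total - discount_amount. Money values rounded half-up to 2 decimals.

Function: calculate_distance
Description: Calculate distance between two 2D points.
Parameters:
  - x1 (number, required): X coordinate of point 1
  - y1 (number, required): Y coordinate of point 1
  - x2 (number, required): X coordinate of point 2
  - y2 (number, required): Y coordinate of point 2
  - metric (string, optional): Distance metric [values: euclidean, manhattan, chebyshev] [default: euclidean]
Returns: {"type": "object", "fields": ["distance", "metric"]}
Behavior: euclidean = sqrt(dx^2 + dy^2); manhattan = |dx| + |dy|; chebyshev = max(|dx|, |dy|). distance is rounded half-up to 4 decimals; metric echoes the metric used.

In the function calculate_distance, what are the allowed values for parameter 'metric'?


The calculate_distance spec declares:
  - metric (string, optional): Distance metric [values: euclidean, manhattan, chebyshev] [default: euclidean]
Allowed values:
euclidean, manhattan, chebyshev


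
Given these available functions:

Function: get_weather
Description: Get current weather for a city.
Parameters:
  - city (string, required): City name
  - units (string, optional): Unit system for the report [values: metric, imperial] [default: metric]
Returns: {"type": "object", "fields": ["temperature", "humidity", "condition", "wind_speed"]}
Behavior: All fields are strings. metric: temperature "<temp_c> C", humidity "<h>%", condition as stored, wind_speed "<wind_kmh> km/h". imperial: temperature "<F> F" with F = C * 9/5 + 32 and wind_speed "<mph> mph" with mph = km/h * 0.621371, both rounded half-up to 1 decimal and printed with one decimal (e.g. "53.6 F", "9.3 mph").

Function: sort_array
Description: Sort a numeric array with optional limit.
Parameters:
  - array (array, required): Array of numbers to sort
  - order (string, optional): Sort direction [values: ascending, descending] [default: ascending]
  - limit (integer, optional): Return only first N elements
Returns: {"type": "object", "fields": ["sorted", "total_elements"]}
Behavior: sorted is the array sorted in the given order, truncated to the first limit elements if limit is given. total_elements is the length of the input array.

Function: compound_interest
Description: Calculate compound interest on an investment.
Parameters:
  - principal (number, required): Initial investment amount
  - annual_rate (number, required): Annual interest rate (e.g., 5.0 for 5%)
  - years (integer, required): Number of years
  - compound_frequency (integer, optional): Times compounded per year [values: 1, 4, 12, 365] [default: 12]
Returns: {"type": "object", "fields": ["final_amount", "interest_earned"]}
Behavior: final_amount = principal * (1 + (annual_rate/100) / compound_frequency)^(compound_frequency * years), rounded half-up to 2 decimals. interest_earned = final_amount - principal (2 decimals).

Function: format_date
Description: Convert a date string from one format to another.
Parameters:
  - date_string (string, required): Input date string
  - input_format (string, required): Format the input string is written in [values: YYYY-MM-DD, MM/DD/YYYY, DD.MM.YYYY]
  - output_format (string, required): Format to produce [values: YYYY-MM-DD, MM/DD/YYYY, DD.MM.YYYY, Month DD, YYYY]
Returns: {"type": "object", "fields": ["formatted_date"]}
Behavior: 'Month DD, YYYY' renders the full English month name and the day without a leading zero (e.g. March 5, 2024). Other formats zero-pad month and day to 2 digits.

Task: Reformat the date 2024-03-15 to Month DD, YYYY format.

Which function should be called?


The task needs a function whose description is: Convert a date string from one format to another.
format_date


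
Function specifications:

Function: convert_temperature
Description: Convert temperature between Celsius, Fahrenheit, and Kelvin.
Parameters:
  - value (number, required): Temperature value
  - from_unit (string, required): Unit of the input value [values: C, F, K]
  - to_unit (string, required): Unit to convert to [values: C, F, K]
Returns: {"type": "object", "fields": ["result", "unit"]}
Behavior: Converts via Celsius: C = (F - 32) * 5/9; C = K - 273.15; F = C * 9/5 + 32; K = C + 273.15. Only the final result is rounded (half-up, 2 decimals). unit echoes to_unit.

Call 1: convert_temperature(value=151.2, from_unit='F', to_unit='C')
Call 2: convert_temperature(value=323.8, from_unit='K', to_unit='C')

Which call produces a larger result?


Call 1:
  To C: (151.2 - 32) * 5/9 = 66.222222
  Target is C: 66.222222
  Round to 2 decimals: 66.22
  -> 66.22 C
Call 2:
  To C: 323.8 - 273.15 = 50.65
  Target is C: 50.65
  Round to 2 decimals: 50.65
  -> 50.65 C
Call 1 (66.22 C)


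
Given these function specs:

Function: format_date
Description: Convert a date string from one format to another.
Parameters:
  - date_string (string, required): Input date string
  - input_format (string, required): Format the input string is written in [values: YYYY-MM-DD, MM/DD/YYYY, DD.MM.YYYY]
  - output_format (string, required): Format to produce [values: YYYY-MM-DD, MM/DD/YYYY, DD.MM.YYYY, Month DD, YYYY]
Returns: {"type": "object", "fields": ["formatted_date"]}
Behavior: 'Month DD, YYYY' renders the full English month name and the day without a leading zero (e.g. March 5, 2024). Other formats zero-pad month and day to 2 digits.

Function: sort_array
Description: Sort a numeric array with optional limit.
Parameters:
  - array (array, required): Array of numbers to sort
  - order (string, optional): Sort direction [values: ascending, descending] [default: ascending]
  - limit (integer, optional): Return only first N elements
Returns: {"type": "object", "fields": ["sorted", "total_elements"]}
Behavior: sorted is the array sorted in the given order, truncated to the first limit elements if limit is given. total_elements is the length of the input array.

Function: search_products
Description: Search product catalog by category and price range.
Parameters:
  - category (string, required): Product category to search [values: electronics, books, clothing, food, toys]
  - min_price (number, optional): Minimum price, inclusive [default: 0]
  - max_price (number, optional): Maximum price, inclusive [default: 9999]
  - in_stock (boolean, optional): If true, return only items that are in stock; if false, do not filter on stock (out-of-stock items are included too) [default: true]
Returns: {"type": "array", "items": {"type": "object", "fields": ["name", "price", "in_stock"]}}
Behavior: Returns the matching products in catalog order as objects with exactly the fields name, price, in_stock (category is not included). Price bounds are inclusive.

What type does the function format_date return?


The format_date spec declares Returns: {"type": "object", "fields": ["formatted_date"]}
Type:
object


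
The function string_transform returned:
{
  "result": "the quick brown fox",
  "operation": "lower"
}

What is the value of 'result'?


the quick brown fox


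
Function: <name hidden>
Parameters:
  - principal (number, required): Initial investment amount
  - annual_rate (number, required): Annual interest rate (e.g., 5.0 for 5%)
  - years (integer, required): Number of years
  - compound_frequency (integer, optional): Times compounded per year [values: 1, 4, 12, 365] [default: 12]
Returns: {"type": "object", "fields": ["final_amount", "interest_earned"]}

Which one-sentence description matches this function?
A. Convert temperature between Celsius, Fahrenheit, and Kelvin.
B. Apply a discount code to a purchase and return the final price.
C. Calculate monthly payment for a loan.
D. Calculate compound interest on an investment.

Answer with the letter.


Parameters principal, annual_rate, years, compound_frequency and return ["final_amount", "interest_earned"] fit: Calculate compound interest on an investment.
D


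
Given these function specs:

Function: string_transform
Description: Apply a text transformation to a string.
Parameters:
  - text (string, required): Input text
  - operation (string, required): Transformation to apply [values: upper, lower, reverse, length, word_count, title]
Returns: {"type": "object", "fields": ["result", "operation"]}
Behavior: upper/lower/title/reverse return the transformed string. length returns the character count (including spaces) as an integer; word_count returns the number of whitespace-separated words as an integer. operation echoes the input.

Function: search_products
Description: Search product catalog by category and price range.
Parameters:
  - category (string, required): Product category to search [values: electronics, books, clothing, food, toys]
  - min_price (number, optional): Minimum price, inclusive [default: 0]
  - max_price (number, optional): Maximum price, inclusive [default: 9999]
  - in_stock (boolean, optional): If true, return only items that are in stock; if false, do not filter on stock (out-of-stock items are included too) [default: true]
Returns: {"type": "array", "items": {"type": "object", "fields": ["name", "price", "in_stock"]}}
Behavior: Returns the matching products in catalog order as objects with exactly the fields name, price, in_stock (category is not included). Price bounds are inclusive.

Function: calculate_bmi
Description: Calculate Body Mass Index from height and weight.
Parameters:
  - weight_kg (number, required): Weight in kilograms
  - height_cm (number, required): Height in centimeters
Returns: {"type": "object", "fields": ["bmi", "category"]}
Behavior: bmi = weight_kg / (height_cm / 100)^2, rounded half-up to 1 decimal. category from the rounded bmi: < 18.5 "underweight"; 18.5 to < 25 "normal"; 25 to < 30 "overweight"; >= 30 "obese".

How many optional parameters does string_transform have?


Parameters of string_transform: text (required), operation (required)
Optional count:
0


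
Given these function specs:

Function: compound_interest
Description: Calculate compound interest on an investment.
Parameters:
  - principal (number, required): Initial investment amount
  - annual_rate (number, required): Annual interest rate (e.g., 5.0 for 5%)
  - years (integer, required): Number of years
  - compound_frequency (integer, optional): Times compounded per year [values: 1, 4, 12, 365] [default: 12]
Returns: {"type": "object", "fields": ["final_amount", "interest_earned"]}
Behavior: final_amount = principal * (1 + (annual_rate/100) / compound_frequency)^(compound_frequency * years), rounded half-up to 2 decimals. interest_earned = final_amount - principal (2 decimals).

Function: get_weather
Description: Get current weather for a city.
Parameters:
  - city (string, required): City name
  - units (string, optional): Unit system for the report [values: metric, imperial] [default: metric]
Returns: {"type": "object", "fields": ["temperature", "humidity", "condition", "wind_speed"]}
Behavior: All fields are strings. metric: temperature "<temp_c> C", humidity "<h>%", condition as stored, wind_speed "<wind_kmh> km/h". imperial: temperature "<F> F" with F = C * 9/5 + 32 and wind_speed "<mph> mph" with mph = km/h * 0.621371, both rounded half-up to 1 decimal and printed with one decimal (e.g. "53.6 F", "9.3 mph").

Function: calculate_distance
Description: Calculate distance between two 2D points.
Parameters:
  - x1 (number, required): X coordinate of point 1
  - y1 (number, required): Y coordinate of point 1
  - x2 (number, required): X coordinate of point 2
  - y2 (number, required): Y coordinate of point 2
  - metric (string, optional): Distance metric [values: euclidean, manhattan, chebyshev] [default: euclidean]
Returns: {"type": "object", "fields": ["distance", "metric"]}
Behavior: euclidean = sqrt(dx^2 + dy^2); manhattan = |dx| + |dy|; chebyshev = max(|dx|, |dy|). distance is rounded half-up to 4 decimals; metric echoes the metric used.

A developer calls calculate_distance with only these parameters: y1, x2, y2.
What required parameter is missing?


Required parameters: x1, y1, x2, y2
Provided: y1, x2, y2
Missing: x1
x1


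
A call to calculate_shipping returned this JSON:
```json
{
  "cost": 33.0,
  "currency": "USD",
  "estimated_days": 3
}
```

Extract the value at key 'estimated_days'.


3


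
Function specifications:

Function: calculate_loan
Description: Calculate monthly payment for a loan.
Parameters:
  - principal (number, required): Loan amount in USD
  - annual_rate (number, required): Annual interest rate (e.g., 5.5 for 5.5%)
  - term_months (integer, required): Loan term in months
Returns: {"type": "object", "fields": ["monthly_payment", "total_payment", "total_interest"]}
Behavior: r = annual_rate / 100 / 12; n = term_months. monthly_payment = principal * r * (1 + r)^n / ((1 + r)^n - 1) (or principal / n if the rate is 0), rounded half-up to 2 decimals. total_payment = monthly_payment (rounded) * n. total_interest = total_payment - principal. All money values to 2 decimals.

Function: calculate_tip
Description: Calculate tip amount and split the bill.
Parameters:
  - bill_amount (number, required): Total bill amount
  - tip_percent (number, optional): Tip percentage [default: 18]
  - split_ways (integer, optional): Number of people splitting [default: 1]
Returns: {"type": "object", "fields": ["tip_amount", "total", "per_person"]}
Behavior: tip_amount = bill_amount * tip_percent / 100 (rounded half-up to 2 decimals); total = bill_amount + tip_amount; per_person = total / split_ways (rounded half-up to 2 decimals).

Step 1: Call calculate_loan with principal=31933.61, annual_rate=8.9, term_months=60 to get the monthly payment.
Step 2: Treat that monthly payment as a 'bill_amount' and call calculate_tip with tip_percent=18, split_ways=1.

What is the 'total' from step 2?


Step 1: calculate_loan(principal=31933.61, annual_rate=8.9, term_months=60)
  r = 8.9 / 100 / 12 = 0.007416666667 (keep full precision)
  (1 + r)^60 = 1.55792983
  monthly_payment = 31933.61 * 0.007416666667 * 1.55792983 / (1.55792983 - 1) = 661.340456 -> 661.34
  total_payment = 661.34 * 60 = 39680.40
  total_interest = 39680.40 - 31933.61 = 7746.79
  -> monthly_payment = 661.34
Step 2: calculate_tip(bill_amount=661.34, tip_percent=18, split_ways=1)
  tip_amount = 661.34 * 18/100 = 119.0412 -> 119.04
  total = 661.34 + 119.04 = 780.38
  per_person = 780.38 / 1 = 780.38 -> 780.38
  -> total = 780.38
$780.38


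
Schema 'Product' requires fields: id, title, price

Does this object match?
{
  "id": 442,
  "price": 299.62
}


Checking required fields...
Missing: title
Invalid - missing required field 'title'


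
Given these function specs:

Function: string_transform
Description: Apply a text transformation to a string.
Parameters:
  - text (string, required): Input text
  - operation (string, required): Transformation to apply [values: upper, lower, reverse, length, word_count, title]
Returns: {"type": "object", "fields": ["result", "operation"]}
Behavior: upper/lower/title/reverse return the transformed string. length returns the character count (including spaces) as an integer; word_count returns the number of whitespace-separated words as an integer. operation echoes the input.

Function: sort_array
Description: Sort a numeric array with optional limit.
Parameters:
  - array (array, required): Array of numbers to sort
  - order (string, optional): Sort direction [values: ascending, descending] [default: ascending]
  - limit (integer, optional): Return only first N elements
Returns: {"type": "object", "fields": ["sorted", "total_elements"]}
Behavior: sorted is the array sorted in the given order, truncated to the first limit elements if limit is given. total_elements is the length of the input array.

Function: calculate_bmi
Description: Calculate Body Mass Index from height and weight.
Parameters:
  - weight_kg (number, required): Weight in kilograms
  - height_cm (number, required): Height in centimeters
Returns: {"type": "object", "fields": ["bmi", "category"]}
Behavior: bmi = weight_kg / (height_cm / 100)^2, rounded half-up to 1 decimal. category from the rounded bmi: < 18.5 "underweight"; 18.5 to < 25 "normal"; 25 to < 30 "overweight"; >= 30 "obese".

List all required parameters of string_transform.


Parameters of string_transform and their required/optional flag:
  text: required
  operation: required
operation, text


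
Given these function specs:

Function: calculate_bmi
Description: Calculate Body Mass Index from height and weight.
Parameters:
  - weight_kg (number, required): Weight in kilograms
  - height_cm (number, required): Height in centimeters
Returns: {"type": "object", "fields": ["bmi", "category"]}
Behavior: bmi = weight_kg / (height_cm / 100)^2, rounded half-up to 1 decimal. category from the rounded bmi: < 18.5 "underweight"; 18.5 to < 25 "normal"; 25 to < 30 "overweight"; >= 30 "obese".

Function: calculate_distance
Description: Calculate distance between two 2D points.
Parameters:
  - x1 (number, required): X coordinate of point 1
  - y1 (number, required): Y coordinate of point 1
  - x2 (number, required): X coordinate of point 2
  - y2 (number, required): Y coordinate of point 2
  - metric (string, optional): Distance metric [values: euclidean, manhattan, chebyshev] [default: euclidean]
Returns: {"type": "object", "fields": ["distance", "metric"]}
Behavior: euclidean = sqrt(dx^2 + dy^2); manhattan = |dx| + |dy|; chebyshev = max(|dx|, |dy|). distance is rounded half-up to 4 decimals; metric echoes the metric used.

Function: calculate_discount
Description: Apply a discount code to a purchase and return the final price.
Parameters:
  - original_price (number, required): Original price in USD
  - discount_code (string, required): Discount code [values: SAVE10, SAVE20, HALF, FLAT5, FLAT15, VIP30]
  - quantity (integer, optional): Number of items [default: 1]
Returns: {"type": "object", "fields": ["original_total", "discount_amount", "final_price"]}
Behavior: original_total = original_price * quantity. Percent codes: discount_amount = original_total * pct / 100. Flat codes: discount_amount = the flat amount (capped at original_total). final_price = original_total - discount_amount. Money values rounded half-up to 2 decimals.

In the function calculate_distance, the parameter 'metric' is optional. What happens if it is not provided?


The calculate_distance spec declares:
  - metric (string, optional): Distance metric [values: euclidean, manhattan, chebyshev] [default: euclidean]
It defaults to euclidean


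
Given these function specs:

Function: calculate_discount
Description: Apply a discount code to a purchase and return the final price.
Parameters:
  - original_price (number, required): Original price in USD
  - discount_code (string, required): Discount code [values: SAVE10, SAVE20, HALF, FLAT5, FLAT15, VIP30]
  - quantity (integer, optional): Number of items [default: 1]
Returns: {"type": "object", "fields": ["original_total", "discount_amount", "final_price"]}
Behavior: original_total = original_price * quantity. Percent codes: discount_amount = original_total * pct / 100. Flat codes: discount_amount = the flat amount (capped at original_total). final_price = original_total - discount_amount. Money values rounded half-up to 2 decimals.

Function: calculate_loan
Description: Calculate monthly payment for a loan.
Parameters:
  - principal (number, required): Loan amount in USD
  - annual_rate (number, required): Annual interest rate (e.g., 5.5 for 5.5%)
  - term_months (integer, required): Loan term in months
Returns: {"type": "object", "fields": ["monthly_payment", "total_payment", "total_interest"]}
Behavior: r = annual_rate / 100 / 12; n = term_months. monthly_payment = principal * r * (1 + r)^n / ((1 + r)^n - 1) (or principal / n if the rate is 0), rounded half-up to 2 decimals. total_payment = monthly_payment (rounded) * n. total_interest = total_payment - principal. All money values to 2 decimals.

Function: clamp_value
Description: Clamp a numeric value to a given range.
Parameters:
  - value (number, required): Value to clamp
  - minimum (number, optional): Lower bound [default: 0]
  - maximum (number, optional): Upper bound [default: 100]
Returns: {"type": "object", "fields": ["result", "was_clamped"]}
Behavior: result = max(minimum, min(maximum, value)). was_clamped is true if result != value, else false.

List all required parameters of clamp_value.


Parameters of clamp_value and their required/optional flag:
  value: required
  minimum: optional
  maximum: optional
value


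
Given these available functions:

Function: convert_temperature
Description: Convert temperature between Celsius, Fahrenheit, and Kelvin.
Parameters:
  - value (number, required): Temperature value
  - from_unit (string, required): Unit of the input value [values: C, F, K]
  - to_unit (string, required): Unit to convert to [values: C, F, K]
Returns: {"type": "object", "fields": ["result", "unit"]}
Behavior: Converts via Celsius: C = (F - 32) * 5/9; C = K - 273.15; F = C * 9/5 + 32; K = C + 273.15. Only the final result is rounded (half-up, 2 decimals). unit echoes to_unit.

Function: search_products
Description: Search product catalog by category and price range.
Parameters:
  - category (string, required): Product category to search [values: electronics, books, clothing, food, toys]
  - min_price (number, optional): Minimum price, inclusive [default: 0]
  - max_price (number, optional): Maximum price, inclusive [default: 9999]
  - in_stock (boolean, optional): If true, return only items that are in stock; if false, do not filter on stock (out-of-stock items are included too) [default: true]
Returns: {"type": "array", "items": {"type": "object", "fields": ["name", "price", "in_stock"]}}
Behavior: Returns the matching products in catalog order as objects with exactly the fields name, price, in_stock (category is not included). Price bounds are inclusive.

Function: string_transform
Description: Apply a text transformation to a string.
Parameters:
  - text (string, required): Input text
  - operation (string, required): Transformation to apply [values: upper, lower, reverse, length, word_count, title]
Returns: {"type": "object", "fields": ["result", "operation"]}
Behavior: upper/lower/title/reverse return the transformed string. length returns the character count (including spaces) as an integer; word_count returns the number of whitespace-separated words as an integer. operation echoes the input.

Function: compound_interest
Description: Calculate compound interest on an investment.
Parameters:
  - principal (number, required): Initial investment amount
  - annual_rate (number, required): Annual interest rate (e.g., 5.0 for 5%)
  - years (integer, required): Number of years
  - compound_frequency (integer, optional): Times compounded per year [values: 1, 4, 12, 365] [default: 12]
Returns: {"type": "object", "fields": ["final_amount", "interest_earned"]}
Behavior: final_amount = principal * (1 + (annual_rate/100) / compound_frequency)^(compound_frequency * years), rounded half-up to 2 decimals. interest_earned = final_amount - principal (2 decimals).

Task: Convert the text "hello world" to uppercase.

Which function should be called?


The task needs a function whose description is: Apply a text transformation to a string.
string_transform


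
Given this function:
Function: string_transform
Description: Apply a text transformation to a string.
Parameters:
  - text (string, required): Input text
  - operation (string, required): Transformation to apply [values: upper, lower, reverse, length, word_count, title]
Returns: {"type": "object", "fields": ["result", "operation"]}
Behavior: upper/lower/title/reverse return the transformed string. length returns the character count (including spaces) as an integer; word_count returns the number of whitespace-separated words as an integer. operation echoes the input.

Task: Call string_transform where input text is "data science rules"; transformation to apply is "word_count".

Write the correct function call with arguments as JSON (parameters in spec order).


Mapping each described value to its parameter name:
  'Input text' -> text = "data science rules"
  'Transformation to apply' -> operation = "word_count"
string_transform({"text": "data science rules", "operation": "word_count"})


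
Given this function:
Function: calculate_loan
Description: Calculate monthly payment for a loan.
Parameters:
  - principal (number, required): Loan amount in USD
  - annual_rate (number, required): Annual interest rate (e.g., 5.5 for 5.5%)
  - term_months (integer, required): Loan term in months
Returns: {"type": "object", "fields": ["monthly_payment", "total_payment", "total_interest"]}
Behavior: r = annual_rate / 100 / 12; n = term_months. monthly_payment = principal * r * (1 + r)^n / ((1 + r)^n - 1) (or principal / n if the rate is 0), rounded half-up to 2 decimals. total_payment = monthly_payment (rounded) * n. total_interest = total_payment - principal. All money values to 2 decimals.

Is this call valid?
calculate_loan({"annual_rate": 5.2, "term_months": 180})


Checking required parameters...
Missing required parameter: principal
Invalid - missing required parameter 'principal'


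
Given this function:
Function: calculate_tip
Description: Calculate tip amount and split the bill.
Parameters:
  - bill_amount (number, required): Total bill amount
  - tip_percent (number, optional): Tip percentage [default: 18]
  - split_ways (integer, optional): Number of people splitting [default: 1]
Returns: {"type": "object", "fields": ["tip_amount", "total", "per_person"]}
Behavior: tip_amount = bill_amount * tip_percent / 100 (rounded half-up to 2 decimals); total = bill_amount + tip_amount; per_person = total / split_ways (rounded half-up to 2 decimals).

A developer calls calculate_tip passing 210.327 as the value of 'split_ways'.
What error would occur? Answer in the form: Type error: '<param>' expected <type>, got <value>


Spec: 'split_ways' is declared as integer; 210.327 is a non-integer number.
Type error: 'split_ways' expected integer, got 210.327


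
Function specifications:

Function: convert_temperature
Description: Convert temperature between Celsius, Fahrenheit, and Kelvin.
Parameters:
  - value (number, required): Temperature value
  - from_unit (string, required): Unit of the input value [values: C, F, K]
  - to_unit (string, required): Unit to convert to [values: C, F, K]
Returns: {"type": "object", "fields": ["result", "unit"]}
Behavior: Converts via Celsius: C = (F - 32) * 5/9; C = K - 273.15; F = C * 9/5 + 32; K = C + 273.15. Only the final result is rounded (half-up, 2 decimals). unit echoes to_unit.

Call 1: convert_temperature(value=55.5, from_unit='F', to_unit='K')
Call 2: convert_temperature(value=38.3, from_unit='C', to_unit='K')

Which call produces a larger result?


Call 1:
  To C: (55.5 - 32) * 5/9 = 13.055556
  To K: 13.055556 + 273.15 = 286.205556
  Round to 2 decimals: 286.21
  -> 286.21 K
Call 2:
  Input already in C: 38.3
  To K: 38.3 + 273.15 = 311.45
  Round to 2 decimals: 311.45
  -> 311.45 K
Call 2 (311.45 K)


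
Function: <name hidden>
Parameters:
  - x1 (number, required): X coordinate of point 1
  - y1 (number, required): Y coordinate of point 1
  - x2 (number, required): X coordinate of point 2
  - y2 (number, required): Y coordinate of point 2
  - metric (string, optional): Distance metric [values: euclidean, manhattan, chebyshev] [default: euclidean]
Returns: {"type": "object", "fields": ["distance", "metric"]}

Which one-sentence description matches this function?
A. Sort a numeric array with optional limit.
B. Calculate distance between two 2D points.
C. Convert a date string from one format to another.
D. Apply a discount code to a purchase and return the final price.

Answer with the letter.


Parameters x1, y1, x2, y2, metric and return ["distance", "metric"] fit: Calculate distance between two 2D points.
B


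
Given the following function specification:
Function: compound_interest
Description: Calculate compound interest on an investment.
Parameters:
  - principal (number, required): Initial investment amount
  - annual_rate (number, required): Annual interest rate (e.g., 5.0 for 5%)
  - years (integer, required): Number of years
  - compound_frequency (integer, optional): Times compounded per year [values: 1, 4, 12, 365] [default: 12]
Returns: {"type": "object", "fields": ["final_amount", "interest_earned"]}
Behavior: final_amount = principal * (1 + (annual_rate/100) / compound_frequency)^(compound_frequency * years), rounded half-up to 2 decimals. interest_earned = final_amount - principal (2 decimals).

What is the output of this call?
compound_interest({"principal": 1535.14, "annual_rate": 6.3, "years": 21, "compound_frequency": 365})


rate per period = 6.3/100/365 = 0.00017260274 (keep full precision); periods = 365 * 21 = 7665
(1 + 0.00017260274)^7665 = 3.75423988
final_amount = 1535.14 * 3.75423988 = 5763.283812 -> 5763.28
interest_earned = 5763.28 - 1535.14 = 4228.14
Output:
{"final_amount": 5763.28, "interest_earned": 4228.14}


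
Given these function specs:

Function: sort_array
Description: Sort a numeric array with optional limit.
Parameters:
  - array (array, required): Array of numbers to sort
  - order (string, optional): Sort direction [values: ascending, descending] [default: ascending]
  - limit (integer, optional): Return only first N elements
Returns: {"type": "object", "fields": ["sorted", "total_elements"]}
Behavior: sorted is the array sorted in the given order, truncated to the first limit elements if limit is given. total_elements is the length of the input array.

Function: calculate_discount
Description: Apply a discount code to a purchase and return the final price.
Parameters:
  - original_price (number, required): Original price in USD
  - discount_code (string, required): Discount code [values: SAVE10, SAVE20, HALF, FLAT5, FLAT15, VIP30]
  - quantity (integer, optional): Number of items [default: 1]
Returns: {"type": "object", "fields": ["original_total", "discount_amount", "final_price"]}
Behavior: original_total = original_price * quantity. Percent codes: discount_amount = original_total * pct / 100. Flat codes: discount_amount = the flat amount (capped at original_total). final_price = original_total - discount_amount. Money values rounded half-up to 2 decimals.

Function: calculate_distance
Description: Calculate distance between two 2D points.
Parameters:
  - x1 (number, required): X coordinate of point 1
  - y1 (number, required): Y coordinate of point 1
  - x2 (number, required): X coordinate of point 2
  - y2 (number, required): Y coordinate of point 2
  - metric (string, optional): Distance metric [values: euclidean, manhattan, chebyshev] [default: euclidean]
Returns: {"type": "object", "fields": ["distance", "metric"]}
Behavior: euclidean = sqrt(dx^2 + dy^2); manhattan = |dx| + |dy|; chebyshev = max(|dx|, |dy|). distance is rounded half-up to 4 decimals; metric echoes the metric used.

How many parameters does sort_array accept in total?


Parameters of sort_array: array (required), order (optional), limit (optional)
Total:
3


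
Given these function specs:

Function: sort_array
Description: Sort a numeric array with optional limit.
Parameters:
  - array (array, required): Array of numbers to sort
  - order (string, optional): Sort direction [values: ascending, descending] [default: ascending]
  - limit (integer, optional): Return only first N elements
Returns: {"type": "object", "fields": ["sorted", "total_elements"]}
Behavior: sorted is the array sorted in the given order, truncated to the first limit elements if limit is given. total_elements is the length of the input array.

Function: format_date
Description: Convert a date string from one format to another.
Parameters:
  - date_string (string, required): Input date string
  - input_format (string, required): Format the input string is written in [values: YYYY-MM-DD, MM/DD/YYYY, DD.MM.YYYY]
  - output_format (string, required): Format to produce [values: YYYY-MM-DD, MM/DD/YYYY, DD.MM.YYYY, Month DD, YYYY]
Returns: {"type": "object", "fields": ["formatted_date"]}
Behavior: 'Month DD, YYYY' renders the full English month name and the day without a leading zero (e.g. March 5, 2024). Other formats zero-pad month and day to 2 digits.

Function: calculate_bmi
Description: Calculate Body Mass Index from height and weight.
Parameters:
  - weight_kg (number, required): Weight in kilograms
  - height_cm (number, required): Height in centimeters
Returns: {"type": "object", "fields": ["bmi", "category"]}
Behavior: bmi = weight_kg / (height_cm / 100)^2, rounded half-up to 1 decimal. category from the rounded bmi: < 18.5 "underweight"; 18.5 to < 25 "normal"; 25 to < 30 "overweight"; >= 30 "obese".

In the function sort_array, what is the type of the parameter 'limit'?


The sort_array spec declares:
  - limit (integer, optional): Return only first N elements
Type:
integer


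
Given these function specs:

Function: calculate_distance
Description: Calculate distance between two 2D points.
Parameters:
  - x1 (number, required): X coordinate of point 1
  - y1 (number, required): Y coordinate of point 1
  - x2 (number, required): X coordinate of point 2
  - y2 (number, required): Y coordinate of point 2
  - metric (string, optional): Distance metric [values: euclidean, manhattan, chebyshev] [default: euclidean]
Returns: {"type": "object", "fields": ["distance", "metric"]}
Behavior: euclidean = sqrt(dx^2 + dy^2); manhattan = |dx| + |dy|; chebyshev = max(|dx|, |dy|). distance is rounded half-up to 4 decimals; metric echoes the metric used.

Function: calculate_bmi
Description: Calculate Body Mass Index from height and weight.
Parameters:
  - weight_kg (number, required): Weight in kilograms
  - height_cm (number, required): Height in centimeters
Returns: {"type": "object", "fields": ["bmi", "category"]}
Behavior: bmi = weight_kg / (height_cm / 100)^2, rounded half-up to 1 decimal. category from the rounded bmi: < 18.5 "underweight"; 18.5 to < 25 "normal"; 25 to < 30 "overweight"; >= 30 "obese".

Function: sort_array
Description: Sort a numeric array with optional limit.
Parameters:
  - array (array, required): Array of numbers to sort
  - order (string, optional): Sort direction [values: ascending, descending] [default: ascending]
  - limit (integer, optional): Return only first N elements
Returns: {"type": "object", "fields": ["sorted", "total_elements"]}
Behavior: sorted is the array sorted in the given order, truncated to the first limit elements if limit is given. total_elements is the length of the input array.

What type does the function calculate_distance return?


The calculate_distance spec declares Returns: {"type": "object", "fields": ["distance", "metric"]}
Type:
object


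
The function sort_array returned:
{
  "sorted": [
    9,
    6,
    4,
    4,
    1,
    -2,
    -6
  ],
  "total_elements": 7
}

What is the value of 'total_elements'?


7


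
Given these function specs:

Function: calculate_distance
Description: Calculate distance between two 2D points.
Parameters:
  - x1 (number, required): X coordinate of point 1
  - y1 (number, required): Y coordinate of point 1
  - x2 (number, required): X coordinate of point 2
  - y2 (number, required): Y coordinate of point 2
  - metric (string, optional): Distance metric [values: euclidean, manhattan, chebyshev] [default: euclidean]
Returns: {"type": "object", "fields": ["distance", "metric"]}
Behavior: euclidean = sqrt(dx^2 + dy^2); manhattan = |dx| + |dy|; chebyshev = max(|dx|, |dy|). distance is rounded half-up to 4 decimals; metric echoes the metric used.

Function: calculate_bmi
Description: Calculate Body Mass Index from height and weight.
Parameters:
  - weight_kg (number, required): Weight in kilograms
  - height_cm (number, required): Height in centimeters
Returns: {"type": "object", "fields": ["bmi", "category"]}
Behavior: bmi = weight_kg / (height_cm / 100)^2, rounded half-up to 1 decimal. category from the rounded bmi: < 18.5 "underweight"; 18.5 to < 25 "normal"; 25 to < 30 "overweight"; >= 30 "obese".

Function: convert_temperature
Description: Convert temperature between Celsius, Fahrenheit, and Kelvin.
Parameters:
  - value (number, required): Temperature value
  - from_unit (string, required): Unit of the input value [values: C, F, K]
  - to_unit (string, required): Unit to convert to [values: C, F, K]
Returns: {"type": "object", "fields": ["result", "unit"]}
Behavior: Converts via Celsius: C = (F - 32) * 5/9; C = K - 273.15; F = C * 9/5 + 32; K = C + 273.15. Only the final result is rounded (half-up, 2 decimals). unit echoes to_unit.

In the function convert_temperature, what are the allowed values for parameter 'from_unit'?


The convert_temperature spec declares:
  - from_unit (string, required): Unit of the input value [values: C, F, K]
Allowed values:
C, F, K
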